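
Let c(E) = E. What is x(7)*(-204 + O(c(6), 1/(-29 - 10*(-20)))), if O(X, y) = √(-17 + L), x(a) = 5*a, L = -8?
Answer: -7140 + 175*I ≈ -7140.0 + 175.0*I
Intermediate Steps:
O(X, y) = 5*I (O(X, y) = √(-17 - 8) = √(-25) = 5*I)
x(7)*(-204 + O(c(6), 1/(-29 - 10*(-20)))) = (5*7)*(-204 + 5*I) = 35*(-204 + 5*I) = -7140 + 175*I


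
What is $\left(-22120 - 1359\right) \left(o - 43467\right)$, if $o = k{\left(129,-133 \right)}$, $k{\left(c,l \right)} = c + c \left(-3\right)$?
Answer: $1026619275$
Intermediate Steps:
$k{\left(c,l \right)} = - 2 c$ ($k{\left(c,l \right)} = c - 3 c = - 2 c$)
$o = -258$ ($o = \left(-2\right) 129 = -258$)
$\left(-22120 - 1359\right) \left(o - 43467\right) = \left(-22120 - 1359\right) \left(-258 - 43467\right) = \left(-23479\right) \left(-43725\right) = 1026619275$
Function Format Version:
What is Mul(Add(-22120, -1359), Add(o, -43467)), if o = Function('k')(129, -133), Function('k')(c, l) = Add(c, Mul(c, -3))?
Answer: 1026619275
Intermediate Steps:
Function('k')(c, l) = Mul(-2, c) (Function('k')(c, l) = Add(c, Mul(-3, c)) = Mul(-2, c))
o = -258 (o = Mul(-2, 129) = -258)
Mul(Add(-22120, -1359), Add(o, -43467)) = Mul(Add(-22120, -1359), Add(-258, -43467)) = Mul(-23479, -43725) = 1026619275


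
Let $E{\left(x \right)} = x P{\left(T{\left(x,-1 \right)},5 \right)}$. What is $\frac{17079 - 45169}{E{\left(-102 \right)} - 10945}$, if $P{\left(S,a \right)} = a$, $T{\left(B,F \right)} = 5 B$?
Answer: $\frac{5618}{2291} \approx 2.4522$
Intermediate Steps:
$E{\left(x \right)} = 5 x$ ($E{\left(x \right)} = x 5 = 5 x$)
$\frac{17079 - 45169}{E{\left(-102 \right)} - 10945} = \frac{17079 - 45169}{5 \left(-102\right) - 10945} = - \frac{28090}{-510 - 10945} = - \frac{28090}{-11455} = \left(-28090\right) \left(- \frac{1}{11455}\right) = \frac{5618}{2291}$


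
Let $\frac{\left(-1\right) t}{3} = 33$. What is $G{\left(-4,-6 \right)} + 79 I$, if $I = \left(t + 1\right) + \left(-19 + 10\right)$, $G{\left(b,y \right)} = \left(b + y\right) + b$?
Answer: $-8467$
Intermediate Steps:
$t = -99$ ($t = \left(-3\right) 33 = -99$)
$G{\left(b,y \right)} = y + 2 b$
$I = -107$ ($I = \left(-99 + 1\right) + \left(-19 + 10\right) = -98 - 9 = -107$)
$G{\left(-4,-6 \right)} + 79 I = \left(-6 + 2 \left(-4\right)\right) + 79 \left(-107\right) = \left(-6 - 8\right) - 8453 = -14 - 8453 = -8467$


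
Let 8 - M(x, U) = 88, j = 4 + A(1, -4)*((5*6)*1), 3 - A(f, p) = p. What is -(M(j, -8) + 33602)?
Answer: -33522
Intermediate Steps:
A(f, p) = 3 - p
j = 214 (j = 4 + (3 - 1*(-4))*((5*6)*1) = 4 + (3 + 4)*(30*1) = 4 + 7*30 = 4 + 210 = 214)
M(x, U) = -80 (M(x, U) = 8 - 1*88 = 8 - 88 = -80)
-(M(j, -8) + 33602) = -(-80 + 33602) = -1*33522 = -33522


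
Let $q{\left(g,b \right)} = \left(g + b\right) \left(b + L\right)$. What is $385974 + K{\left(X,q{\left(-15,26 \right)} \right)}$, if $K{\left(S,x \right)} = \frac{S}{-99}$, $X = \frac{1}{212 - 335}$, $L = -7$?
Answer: $\frac{4700005399}{12177} \approx 3.8597 \cdot 10^{5}$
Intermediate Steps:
$q{\left(g,b \right)} = \left(-7 + b\right) \left(b + g\right)$ ($q{\left(g,b \right)} = \left(g + b\right) \left(b - 7\right) = \left(b + g\right) \left(-7 + b\right) = \left(-7 + b\right) \left(b + g\right)$)
$X = - \frac{1}{123}$ ($X = \frac{1}{-123} = - \frac{1}{123} \approx -0.0081301$)
$K{\left(S,x \right)} = - \frac{S}{99}$ ($K{\left(S,x \right)} = S \left(- \frac{1}{99}\right) = - \frac{S}{99}$)
$385974 + K{\left(X,q{\left(-15,26 \right)} \right)} = 385974 - - \frac{1}{12177} = 385974 + \frac{1}{12177} = \frac{4700005399}{12177}$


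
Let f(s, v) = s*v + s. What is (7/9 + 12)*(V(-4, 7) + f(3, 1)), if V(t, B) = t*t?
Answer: 2530/9 ≈ 281.11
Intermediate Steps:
V(t, B) = t²
f(s, v) = s + s*v
(7/9 + 12)*(V(-4, 7) + f(3, 1)) = (7/9 + 12)*((-4)² + 3*(1 + 1)) = (7*(⅑) + 12)*(16 + 3*2) = (7/9 + 12)*(16 + 6) = (115/9)*22 = 2530/9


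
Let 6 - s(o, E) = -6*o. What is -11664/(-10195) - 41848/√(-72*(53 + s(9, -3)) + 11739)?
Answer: 11664/10195 - 41848*√3603/3603 ≈ -696.03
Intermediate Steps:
s(o, E) = 6 + 6*o (s(o, E) = 6 - (-6)*o = 6 + 6*o)
-11664/(-10195) - 41848/√(-72*(53 + s(9, -3)) + 11739) = -11664/(-10195) - 41848/√(-72*(53 + (6 + 6*9)) + 11739) = -11664*(-1/10195) - 41848/√(-72*(53 + (6 + 54)) + 11739) = 11664/10195 - 41848/√(-72*(53 + 60) + 11739) = 11664/10195 - 41848/√(-72*113 + 11739) = 11664/10195 - 41848/√(-8136 + 11739) = 11664/10195 - 41848*√3603/3603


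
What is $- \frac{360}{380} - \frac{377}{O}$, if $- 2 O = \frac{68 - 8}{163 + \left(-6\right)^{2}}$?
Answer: $\frac{1424897}{570} \approx 2499.8$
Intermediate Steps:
$O = - \frac{30}{199}$ ($O = - \frac{\left(68 - 8\right) \frac{1}{163 + \left(-6\right)^{2}}}{2} = - \frac{60 \frac{1}{163 + 36}}{2} = - \frac{60 \cdot \frac{1}{199}}{2} = \left(- \frac{1}{2}\right) \frac{60}{199} = - \frac{30}{199} \approx -0.15075$)
$- \frac{360}{380} - \frac{377}{O} = - \frac{360}{380} - \frac{377}{- \frac{30}{199}} = \left(-360\right) \frac{1}{380} - - \frac{75023}{30} = - \frac{18}{19} + \frac{75023}{30} = \frac{1424897}{570}$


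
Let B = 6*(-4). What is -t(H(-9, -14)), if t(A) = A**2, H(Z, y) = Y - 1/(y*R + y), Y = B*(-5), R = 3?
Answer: -45171841/3136 ≈ -14404.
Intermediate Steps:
B = -24
Y = 120 (Y = -24*(-5) = 120)
H(Z, y) = 120 - 1/(4*y) (H(Z, y) = 120 - 1/(y*3 + y) = 120 - 1/(3*y + y) = 120 - 1/(4*y))
-t(H(-9, -14)) = -(120 - 1/4/(-14))**2 = -(120 - 1/4*(-1/14))**2 = -(120 + 1/56)**2 = -(6721/56)**2 = -1*45171841/3136 = -45171841/3136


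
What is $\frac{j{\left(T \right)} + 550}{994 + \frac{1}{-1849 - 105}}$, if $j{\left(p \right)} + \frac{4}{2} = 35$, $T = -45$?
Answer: $\frac{1139182}{1942275} \approx 0.58652$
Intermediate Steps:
$j{\left(p \right)} = 33$ ($j{\left(p \right)} = -2 + 35 = 33$)
$\frac{j{\left(T \right)} + 550}{994 + \frac{1}{-1849 - 105}} = \frac{33 + 550}{994 + \frac{1}{-1849 - 105}} = \frac{583}{994 + \frac{1}{-1954}} = \frac{583}{994 - \frac{1}{1954}} = \frac{583}{\frac{1942275}{1954}} = 583 \cdot \frac{1954}{1942275} = \frac{1139182}{1942275}$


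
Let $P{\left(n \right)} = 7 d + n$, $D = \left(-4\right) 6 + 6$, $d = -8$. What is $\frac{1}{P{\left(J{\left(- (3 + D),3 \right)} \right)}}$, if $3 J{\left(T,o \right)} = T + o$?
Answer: $- \frac{1}{50} \approx -0.02$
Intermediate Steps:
$D = -18$ ($D = -24 + 6 = -18$)
$J{\left(T,o \right)} = \frac{T}{3} + \frac{o}{3}$ ($J{\left(T,o \right)} = \frac{T + o}{3} = \frac{T}{3} + \frac{o}{3}$)
$P{\left(n \right)} = -56 + n$ ($P{\left(n \right)} = 7 \left(-8\right) + n = -56 + n$)
$\frac{1}{P{\left(J{\left(- (3 + D),3 \right)} \right)}} = \frac{1}{-56 + \left(\frac{\left(-1\right) \left(3 - 18\right)}{3} + \frac{1}{3} \cdot 3\right)} = \frac{1}{-56 + \left(\frac{\left(-1\right) \left(-15\right)}{3} + 1\right)} = \frac{1}{-56 + \left(\frac{1}{3} \cdot 15 + 1\right)} = \frac{1}{-56 + \left(5 + 1\right)} = \frac{1}{-56 + 6} = \frac{1}{-50} = - \frac{1}{50}$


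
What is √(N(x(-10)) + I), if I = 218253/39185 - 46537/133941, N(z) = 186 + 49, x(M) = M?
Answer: √6617290735984750963755/5248478085 ≈ 15.499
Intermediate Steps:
N(z) = 235
I = 27409472728/5248478085 (I = 218253*(1/39185) - 46537*1/133941 = 218253/39185 - 46537/133941 = 27409472728/5248478085 ≈ 5.2224)
√(N(x(-10)) + I) = √(235 + 27409472728/5248478085) = √(1260801822703/5248478085) = √6617290735984750963755/5248478085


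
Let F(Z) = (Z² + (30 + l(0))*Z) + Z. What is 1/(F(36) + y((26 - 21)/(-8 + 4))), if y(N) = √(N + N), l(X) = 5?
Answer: 5184/13436933 - I*√10/13436933 ≈ 0.0003858 - 2.3534e-7*I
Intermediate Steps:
y(N) = √2*√N (y(N) = √(2*N) = √2*√N)
F(Z) = Z² + 36*Z (F(Z) = (Z² + (30 + 5)*Z) + Z = (Z² + 35*Z) + Z = Z² + 36*Z)
1/(F(36) + y((26 - 21)/(-8 + 4))) = 1/(36*(36 + 36) + √2*√((26 - 21)/(-8 + 4))) = 1/(36*72 + √2*√(5/(-4))) = 1/(2592 + √2*√(5*(-¼))) = 1/(2592 + √2*√(-5/4)) = 1/(2592 + √2*(I*√5/2)) = 1/(2592 + I*√10/2)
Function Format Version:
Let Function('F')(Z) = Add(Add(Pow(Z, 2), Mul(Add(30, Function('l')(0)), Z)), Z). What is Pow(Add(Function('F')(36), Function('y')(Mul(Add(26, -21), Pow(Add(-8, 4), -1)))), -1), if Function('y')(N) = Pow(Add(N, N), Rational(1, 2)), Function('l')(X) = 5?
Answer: Add(Rational(5184, 13436933), Mul(Rational(-1, 13436933), I, Pow(10, Rational(1, 2)))) ≈ Add(0.00038580, Mul(-2.3534e-7, I))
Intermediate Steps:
Function('y')(N) = Mul(Pow(2, Rational(1, 2)), Pow(N, Rational(1, 2))) (Function('y')(N) = Pow(Mul(2, N), Rational(1, 2)) = Mul(Pow(2, Rational(1, 2)), Pow(N, Rational(1, 2))))
Function('F')(Z) = Add(Pow(Z, 2), Mul(36, Z)) (Function('F')(Z) = Add(Add(Pow(Z, 2), Mul(Add(30, 5), Z)), Z) = Add(Add(Pow(Z, 2), Mul(35, Z)), Z) = Add(Pow(Z, 2), Mul(36, Z)))
Pow(Add(Function('F')(36), Function('y')(Mul(Add(26, -21), Pow(Add(-8, 4), -1)))), -1) = Pow(Add(Mul(36, Add(36, 36)), Mul(Pow(2, Rational(1, 2)), Pow(Mul(Add(26, -21), Pow(Add(-8, 4), -1)), Rational(1, 2)))), -1) = Pow(Add(Mul(36, 72), Mul(Pow(2, Rational(1, 2)), Pow(Mul(5, Pow(-4, -1)), Rational(1, 2)))), -1) = Pow(Add(2592, Mul(Pow(2, Rational(1, 2)), Pow(Mul(5, Rational(-1, 4)), Rational(1, 2)))), -1) = Pow(Add(2592, Mul(Pow(2, Rational(1, 2)), Pow(Rational(-5, 4), Rational(1, 2)))), -1) = Pow(Add(2592, Mul(Pow(2, Rational(1, 2)), Mul(Rational(1, 2), I, Pow(5, Rational(1, 2))))), -1) = Pow(Add(2592, Mul(Rational(1, 2), I, Pow(10, Rational(1, 2)))), -1)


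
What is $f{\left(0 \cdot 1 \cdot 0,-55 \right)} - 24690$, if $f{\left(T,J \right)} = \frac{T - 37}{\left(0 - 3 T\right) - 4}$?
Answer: $- \frac{98723}{4} \approx -24681.0$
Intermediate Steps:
$f{\left(T,J \right)} = \frac{-37 + T}{-4 - 3 T}$ ($f{\left(T,J \right)} = \frac{-37 + T}{- 3 T - 4} = \frac{-37 + T}{-4 - 3 T}$)
$f{\left(0 \cdot 1 \cdot 0,-55 \right)} - 24690 = \frac{37 - 0 \cdot 1 \cdot 0}{4 + 3 \cdot 0 \cdot 1 \cdot 0} - 24690 = \frac{37 - 0 \cdot 0}{4 + 3 \cdot 0 \cdot 0} - 24690 = \frac{37 - 0}{4 + 3 \cdot 0} - 24690 = \frac{37 + 0}{4 + 0} - 24690 = \frac{1}{4} \cdot 37 - 24690 = \frac{37}{4} - 24690 = - \frac{98723}{4}$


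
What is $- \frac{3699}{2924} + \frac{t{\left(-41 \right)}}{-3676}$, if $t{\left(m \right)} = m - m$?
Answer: $- \frac{3699}{2924} \approx -1.265$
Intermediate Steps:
$t{\left(m \right)} = 0$
$- \frac{3699}{2924} + \frac{t{\left(-41 \right)}}{-3676} = - \frac{3699}{2924} + \frac{0}{-3676} = \left(-3699\right) \frac{1}{2924} + 0 \left(- \frac{1}{3676}\right) = - \frac{3699}{2924} + 0 = - \frac{3699}{2924}$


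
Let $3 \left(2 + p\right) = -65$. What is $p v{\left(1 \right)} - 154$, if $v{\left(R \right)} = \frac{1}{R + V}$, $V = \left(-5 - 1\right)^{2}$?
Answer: $- \frac{17165}{111} \approx -154.64$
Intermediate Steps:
$p = - \frac{71}{3}$ ($p = -2 + \frac{1}{3} \left(-65\right) = -2 - \frac{65}{3} = - \frac{71}{3} \approx -23.667$)
$V = 36$ ($V = \left(-6\right)^{2} = 36$)
$v{\left(R \right)} = \frac{1}{36 + R}$ ($v{\left(R \right)} = \frac{1}{R + 36} = \frac{1}{36 + R}$)
$p v{\left(1 \right)} - 154 = - \frac{71}{3 \left(36 + 1\right)} - 154 = - \frac{71}{3 \cdot 37} - 154 = \left(- \frac{71}{3}\right) \frac{1}{37} - 154 = - \frac{71}{111} - 154 = - \frac{17165}{111}$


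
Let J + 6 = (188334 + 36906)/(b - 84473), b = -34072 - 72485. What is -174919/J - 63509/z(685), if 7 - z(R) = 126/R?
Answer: 9635179555103/640315998 ≈ 15048.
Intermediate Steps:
b = -106557
z(R) = 7 - 126/R
J = -137142/19103 (J = -6 + (188334 + 36906)/(-106557 - 84473) = -6 + 225240/(-191030) = -6 + 225240*(-1/191030) = -6 - 22524/19103 = -137142/19103 ≈ -7.1791)
-174919/J - 63509/z(685) = -174919/(-137142/19103) - 63509/(7 - 126/685) = -174919*(-19103/137142) - 63509/(7 - 126*1/685) = 3341477657/137142 - 63509/(7 - 126/685) = 3341477657/137142 - 63509/4669/685 = 3341477657/137142 - 63509*685/4669 = 3341477657/137142 - 43503665/4669 = 9635179555103/640315998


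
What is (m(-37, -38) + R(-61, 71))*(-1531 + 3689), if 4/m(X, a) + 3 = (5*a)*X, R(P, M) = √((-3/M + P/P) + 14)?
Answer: 8632/7027 + 6474*√8378/71 ≈ 8347.3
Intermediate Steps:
R(P, M) = √(15 - 3/M) (R(P, M) = √((-3/M + 1) + 14) = √((1 - 3/M) + 14) = √(15 - 3/M))
m(X, a) = 4/(-3 + 5*X*a) (m(X, a) = 4/(-3 + (5*a)*X) = 4/(-3 + 5*X*a))
(m(-37, -38) + R(-61, 71))*(-1531 + 3689) = (4/(-3 + 5*(-37)*(-38)) + √(15 - 3/71))*(-1531 + 3689) = (4/(-3 + 7030) + √(15 - 3*1/71))*2158 = (4/7027 + √(15 - 3/71))*2158 = (4*(1/7027) + √(1062/71))*2158 = (4/7027 + 3*√8378/71)*2158 = 8632/7027 + 6474*√8378/71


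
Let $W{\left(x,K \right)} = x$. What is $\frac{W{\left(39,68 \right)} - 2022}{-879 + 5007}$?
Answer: $- \frac{661}{1376} \approx -0.48038$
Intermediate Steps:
$\frac{W{\left(39,68 \right)} - 2022}{-879 + 5007} = \frac{39 - 2022}{-879 + 5007} = - \frac{1983}{4128} = \left(-1983\right) \frac{1}{4128} = - \frac{661}{1376}$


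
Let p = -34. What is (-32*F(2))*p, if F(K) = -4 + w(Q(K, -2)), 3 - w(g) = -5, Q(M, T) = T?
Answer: 4352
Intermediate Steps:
w(g) = 8 (w(g) = 3 - 1*(-5) = 3 + 5 = 8)
F(K) = 4 (F(K) = -4 + 8 = 4)
(-32*F(2))*p = -32*4*(-34) = -128*(-34) = 4352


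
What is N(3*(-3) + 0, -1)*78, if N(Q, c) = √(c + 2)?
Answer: 78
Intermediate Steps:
N(Q, c) = √(2 + c)
N(3*(-3) + 0, -1)*78 = √(2 - 1)*78 = √1*78 = 1*78 = 78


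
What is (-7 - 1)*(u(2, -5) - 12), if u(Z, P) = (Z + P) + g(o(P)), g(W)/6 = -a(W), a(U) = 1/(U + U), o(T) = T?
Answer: 576/5 ≈ 115.20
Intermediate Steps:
a(U) = 1/(2*U)
g(W) = -3/W (g(W) = 6*(-1/(2*W)) = -3/W)
u(Z, P) = P + Z - 3/P (u(Z, P) = (Z + P) - 3/P = (P + Z) - 3/P = P + Z - 3/P)
(-7 - 1)*(u(2, -5) - 12) = (-7 - 1)*((-5 + 2 - 3/(-5)) - 12) = -8*((-5 + 2 - 3*(-⅕)) - 12) = -8*((-5 + 2 + ⅗) - 12) = -8*(-12/5 - 12) = -8*(-72/5) = 576/5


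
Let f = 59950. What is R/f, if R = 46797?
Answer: 46797/59950 ≈ 0.78060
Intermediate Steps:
R/f = 46797/59950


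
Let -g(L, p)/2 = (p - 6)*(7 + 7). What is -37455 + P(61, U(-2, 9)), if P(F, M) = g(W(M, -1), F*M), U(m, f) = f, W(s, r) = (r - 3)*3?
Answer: -52659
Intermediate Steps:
W(s, r) = -9 + 3*r (W(s, r) = (-3 + r)*3 = -9 + 3*r)
g(L, p) = 168 - 28*p (g(L, p) = -2*(p - 6)*(7 + 7) = -2*(-6 + p)*14 = -2*(-84 + 14*p) = 168 - 28*p)
P(F, M) = 168 - 28*F*M
-37455 + P(61, U(-2, 9)) = -37455 + (168 - 28*61*9) = -37455 + (168 - 15372) = -37455 - 15204 = -52659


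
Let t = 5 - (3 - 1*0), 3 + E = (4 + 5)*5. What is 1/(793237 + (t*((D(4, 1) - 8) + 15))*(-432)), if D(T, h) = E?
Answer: 1/750901 ≈ 1.3317e-6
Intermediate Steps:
E = 42 (E = -3 + (4 + 5)*5 = -3 + 9*5 = -3 + 45 = 42)
D(T, h) = 42
t = 2 (t = 5 - (3 + 0) = 5 - 1*3 = 5 - 3 = 2)
1/(793237 + (t*((D(4, 1) - 8) + 15))*(-432)) = 1/(793237 + (2*((42 - 8) + 15))*(-432)) = 1/(793237 + (2*(34 + 15))*(-432)) = 1/(793237 + (2*49)*(-432)) = 1/(793237 + 98*(-432)) = 1/(793237 - 42336) = 1/750901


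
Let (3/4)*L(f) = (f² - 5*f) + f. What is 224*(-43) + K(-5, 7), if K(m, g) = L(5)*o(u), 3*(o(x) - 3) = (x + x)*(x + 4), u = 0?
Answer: -9612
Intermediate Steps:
o(x) = 3 + 2*x*(4 + x)/3 (o(x) = 3 + ((x + x)*(x + 4))/3 = 3 + ((2*x)*(4 + x))/3 = 3 + (2*x*(4 + x))/3 = 3 + 2*x*(4 + x)/3)
L(f) = -16*f/3 + 4*f²/3 (L(f) = 4*((f² - 5*f) + f)/3 = 4*(f² - 4*f)/3 = -16*f/3 + 4*f²/3)
K(m, g) = 20 (K(m, g) = ((4/3)*5*(-4 + 5))*(3 + (⅔)*0² + (8/3)*0) = ((4/3)*5*1)*(3 + (⅔)*0 + 0) = 20*(3 + 0 + 0)/3 = (20/3)*3 = 20)
224*(-43) + K(-5, 7) = 224*(-43) + 20 = -9632 + 20 = -9612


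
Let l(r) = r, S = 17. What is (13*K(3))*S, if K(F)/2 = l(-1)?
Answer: -442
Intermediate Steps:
K(F) = -2 (K(F) = 2*(-1) = -2)
(13*K(3))*S = (13*(-2))*17 = -26*17 = -442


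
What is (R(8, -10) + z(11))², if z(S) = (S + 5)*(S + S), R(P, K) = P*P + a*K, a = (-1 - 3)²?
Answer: 65536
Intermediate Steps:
a = 16 (a = (-4)² = 16)
R(P, K) = P² + 16*K (R(P, K) = P*P + 16*K = P² + 16*K)
z(S) = 2*S*(5 + S) (z(S) = (5 + S)*(2*S) = 2*S*(5 + S))
(R(8, -10) + z(11))² = ((8² + 16*(-10)) + 2*11*(5 + 11))² = ((64 - 160) + 2*11*16)² = (-96 + 352)² = 256² = 65536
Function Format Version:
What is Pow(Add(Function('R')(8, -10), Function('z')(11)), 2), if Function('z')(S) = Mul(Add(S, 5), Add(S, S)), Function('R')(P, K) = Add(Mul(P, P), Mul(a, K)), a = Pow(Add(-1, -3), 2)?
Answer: 65536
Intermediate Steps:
a = 16 (a = Pow(-4, 2) = 16)
Function('R')(P, K) = Add(Pow(P, 2), Mul(16, K)) (Function('R')(P, K) = Add(Mul(P, P), Mul(16, K)) = Add(Pow(P, 2), Mul(16, K)))
Function('z')(S) = Mul(2, S, Add(5, S)) (Function('z')(S) = Mul(Add(5, S), Mul(2, S)) = Mul(2, S, Add(5, S)))
Pow(Add(Function('R')(8, -10), Function('z')(11)), 2) = Pow(Add(Add(Pow(8, 2), Mul(16, -10)), Mul(2, 11, Add(5, 11))), 2) = Pow(Add(Add(64, -160), Mul(2, 11, 16)), 2) = Pow(Add(-96, 352), 2) = Pow(256, 2) = 65536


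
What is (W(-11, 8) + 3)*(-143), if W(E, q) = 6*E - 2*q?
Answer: 11297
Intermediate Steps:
W(E, q) = -2*q + 6*E
(W(-11, 8) + 3)*(-143) = ((-2*8 + 6*(-11)) + 3)*(-143) = ((-16 - 66) + 3)*(-143) = (-82 + 3)*(-143) = -79*(-143) = 11297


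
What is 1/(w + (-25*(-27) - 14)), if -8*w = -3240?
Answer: 1/1066 ≈ 0.00093809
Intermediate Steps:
w = 405 (w = -⅛*(-3240) = 405)
1/(w + (-25*(-27) - 14)) = 1/(405 + (-25*(-27) - 14)) = 1/(405 + (675 - 14)) = 1/(405 + 661) = 1/1066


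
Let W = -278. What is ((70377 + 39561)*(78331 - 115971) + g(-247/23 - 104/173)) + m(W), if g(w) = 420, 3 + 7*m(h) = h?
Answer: -28966461581/7 ≈ -4.1381e+9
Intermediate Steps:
m(h) = -3/7 + h/7
((70377 + 39561)*(78331 - 115971) + g(-247/23 - 104/173)) + m(W) = ((70377 + 39561)*(78331 - 115971) + 420) + (-3/7 + (1/7)*(-278)) = (109938*(-37640) + 420) + (-3/7 - 278/7) = (-4138066320 + 420) - 281/7 = -4138065900 - 281/7 = -28966461581/7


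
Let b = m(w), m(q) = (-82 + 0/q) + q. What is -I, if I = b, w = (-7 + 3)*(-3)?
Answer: 70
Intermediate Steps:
w = 12 (w = -4*(-3) = 12)
m(q) = -82 + q (m(q) = (-82 + 0) + q = -82 + q)
b = -70 (b = -82 + 12 = -70)
I = -70
-I = -1*(-70) = 70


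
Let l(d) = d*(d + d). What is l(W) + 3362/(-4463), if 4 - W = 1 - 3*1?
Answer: 317974/4463 ≈ 71.247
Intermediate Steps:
W = 6 (W = 4 - (1 - 3*1) = 4 - (1 - 3) = 4 - 1*(-2) = 4 + 2 = 6)
l(d) = 2*d² (l(d) = d*(2*d) = 2*d²)
l(W) + 3362/(-4463) = 2*6² + 3362/(-4463) = 2*36 + 3362*(-1/4463) = 72 - 3362/4463 = 317974/4463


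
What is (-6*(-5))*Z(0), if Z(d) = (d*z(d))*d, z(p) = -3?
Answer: 0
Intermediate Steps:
Z(d) = -3*d**2 (Z(d) = (d*(-3))*d = (-3*d)*d = -3*d**2)
(-6*(-5))*Z(0) = (-6*(-5))*(-3*0**2) = 30*(-3*0) = 30*0 = 0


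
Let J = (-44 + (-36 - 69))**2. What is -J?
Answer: -22201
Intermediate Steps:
J = 22201 (J = (-44 - 105)**2 = (-149)**2 = 22201)
-J = -1*22201 = -22201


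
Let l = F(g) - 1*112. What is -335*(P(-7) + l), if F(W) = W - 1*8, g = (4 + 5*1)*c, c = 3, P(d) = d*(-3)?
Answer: 24120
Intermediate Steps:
P(d) = -3*d
g = 27 (g = (4 + 5*1)*3 = (4 + 5)*3 = 9*3 = 27)
F(W) = -8 + W (F(W) = W - 8 = -8 + W)
l = -93 (l = (-8 + 27) - 1*112 = 19 - 112 = -93)
-335*(P(-7) + l) = -335*(-3*(-7) - 93) = -335*(21 - 93) = -335*(-72) = 24120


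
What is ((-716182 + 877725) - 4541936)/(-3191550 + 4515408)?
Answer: -1460131/441286 ≈ -3.3088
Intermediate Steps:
((-716182 + 877725) - 4541936)/(-3191550 + 4515408) = (161543 - 4541936)/1323858 = -4380393*1/1323858 = -1460131/441286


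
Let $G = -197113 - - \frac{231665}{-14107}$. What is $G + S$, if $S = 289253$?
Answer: $\frac{1299587315}{14107} \approx 92124.0$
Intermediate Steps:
$G = - \frac{2780904756}{14107}$ ($G = -197113 - \left(-231665\right) \left(- \frac{1}{14107}\right) = -197113 - \frac{231665}{14107} = - \frac{2780904756}{14107} \approx -1.9713 \cdot 10^{5}$)
$G + S = - \frac{2780904756}{14107} + 289253 = \frac{1299587315}{14107}$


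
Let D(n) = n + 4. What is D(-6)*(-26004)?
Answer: 52008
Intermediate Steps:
D(n) = 4 + n
D(-6)*(-26004) = (4 - 6)*(-26004) = -2*(-26004) = 52008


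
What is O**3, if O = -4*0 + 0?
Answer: 0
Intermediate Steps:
O = 0 (O = 0 + 0 = 0)
O**3 = 0**3 = 0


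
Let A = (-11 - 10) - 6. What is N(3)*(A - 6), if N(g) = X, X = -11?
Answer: 363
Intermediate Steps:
N(g) = -11
A = -27 (A = -21 - 6 = -27)
N(3)*(A - 6) = -11*(-27 - 6) = -11*(-33) = 363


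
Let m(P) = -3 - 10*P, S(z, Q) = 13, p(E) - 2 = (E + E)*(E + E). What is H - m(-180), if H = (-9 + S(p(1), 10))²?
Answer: -1781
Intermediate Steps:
p(E) = 2 + 4*E² (p(E) = 2 + (E + E)*(E + E) = 2 + (2*E)*(2*E) = 2 + 4*E²)
H = 16 (H = (-9 + 13)² = 4² = 16)
H - m(-180) = 16 - (-3 - 10*(-180)) = 16 - (-3 + 1800) = 16 - 1*1797 = 16 - 1797 = -1781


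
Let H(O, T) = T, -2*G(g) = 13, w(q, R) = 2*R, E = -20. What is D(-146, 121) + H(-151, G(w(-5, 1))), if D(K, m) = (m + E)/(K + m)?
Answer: -527/50 ≈ -10.540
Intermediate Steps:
D(K, m) = (-20 + m)/(K + m) (D(K, m) = (m - 20)/(K + m) = (-20 + m)/(K + m))
G(g) = -13/2 (G(g) = -1/2*13 = -13/2)
D(-146, 121) + H(-151, G(w(-5, 1))) = (-20 + 121)/(-146 + 121) - 13/2 = 101/(-25) - 13/2 = -1/25*101 - 13/2 = -101/25 - 13/2 = -527/50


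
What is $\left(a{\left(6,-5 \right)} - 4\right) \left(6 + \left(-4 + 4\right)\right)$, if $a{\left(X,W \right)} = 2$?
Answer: $-12$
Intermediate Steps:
$\left(a{\left(6,-5 \right)} - 4\right) \left(6 + \left(-4 + 4\right)\right) = \left(2 - 4\right) \left(6 + \left(-4 + 4\right)\right) = - 2 \left(6 + 0\right) = \left(-2\right) 6 = -12$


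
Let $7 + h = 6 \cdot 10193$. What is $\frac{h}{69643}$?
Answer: $\frac{61151}{69643} \approx 0.87806$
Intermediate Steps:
$h = 61151$ ($h = -7 + 6 \cdot 10193 = -7 + 61158 = 61151$)
$\frac{h}{69643} = \frac{61151}{69643}$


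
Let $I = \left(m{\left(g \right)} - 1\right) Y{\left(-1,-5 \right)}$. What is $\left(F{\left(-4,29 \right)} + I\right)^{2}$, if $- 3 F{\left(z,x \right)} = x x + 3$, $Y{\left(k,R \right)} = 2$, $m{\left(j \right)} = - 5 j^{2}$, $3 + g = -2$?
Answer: $\frac{2560000}{9} \approx 2.8444 \cdot 10^{5}$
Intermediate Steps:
$g = -5$ ($g = -3 - 2 = -5$)
$I = -252$ ($I = \left(- 5 \left(-5\right)^{2} - 1\right) 2 = \left(\left(-5\right) 25 - 1\right) 2 = \left(-125 - 1\right) 2 = \left(-126\right) 2 = -252$)
$F{\left(z,x \right)} = -1 - \frac{x^{2}}{3}$ ($F{\left(z,x \right)} = - \frac{x x + 3}{3} = - \frac{x^{2} + 3}{3} = - \frac{3 + x^{2}}{3} = -1 - \frac{x^{2}}{3}$)
$\left(F{\left(-4,29 \right)} + I\right)^{2} = \left(\left(-1 - \frac{29^{2}}{3}\right) - 252\right)^{2} = \left(\left(-1 - \frac{841}{3}\right) - 252\right)^{2} = \left(- \frac{844}{3} - 252\right)^{2} = \left(- \frac{1600}{3}\right)^{2} = \frac{2560000}{9}$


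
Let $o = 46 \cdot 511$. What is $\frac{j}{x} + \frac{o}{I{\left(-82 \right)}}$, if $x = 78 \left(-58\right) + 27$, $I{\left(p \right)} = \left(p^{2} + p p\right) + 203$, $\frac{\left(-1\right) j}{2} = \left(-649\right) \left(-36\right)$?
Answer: $\frac{3395390}{280313} \approx 12.113$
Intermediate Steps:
$j = -46728$ ($j = - 2 \left(\left(-649\right) \left(-36\right)\right) = \left(-2\right) 23364 = -46728$)
$o = 23506$
$I{\left(p \right)} = 203 + 2 p^{2}$ ($I{\left(p \right)} = \left(p^{2} + p^{2}\right) + 203 = 2 p^{2} + 203 = 203 + 2 p^{2}$)
$x = -4497$ ($x = -4524 + 27 = -4497$)
$\frac{j}{x} + \frac{o}{I{\left(-82 \right)}} = - \frac{46728}{-4497} + \frac{23506}{203 + 2 \left(-82\right)^{2}} = \left(-46728\right) \left(- \frac{1}{4497}\right) + \frac{23506}{203 + 2 \cdot 6724} = \frac{15576}{1499} + \frac{23506}{203 + 13448} = \frac{15576}{1499} + \frac{23506}{13651} = \frac{15576}{1499} + 23506 \cdot \frac{1}{13651} = \frac{15576}{1499} + \frac{322}{187} = \frac{3395390}{280313}$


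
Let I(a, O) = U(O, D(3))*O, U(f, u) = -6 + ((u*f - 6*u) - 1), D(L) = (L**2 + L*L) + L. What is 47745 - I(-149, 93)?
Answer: -121515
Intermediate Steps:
D(L) = L + 2*L**2 (D(L) = (L**2 + L**2) + L = 2*L**2 + L = L + 2*L**2)
U(f, u) = -7 - 6*u + f*u (U(f, u) = -6 + ((f*u - 6*u) - 1) = -6 + ((-6*u + f*u) - 1) = -6 + (-1 - 6*u + f*u) = -7 - 6*u + f*u)
I(a, O) = O*(-133 + 21*O) (I(a, O) = (-7 - 18*(1 + 2*3) + O*(3*(1 + 2*3)))*O = (-7 - 18*(1 + 6) + O*(3*(1 + 6)))*O = (-7 - 18*7 + O*(3*7))*O = (-7 - 6*21 + O*21)*O = (-7 - 126 + 21*O)*O = (-133 + 21*O)*O = O*(-133 + 21*O))
47745 - I(-149, 93) = 47745 - 7*93*(-19 + 3*93) = 47745 - 7*93*(-19 + 279) = 47745 - 7*93*260 = 47745 - 1*169260 = 47745 - 169260 = -121515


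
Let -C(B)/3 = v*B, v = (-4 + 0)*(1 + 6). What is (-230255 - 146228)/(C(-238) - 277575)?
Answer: 376483/297567 ≈ 1.2652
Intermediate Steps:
v = -28 (v = -4*7 = -28)
C(B) = 84*B (C(B) = -(-84)*B = 84*B)
(-230255 - 146228)/(C(-238) - 277575) = (-230255 - 146228)/(84*(-238) - 277575) = -376483/(-19992 - 277575) = -376483/(-297567) = -376483*(-1/297567) = 376483/297567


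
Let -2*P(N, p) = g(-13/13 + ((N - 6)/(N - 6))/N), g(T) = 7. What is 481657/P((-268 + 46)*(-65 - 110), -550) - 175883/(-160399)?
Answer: -154513371105/1122793 ≈ -1.3762e+5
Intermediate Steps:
P(N, p) = -7/2 (P(N, p) = -½*7 = -7/2)
481657/P((-268 + 46)*(-65 - 110), -550) - 175883/(-160399) = 481657/(-7/2) - 175883/(-160399) = 481657*(-2/7) - 175883*(-1/160399) = -963314/7 + 175883/160399 = -154513371105/1122793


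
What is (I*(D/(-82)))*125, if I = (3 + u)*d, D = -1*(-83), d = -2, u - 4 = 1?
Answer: 83000/41 ≈ 2024.4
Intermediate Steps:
u = 5 (u = 4 + 1 = 5)
D = 83
I = -16 (I = (3 + 5)*(-2) = 8*(-2) = -16)
(I*(D/(-82)))*125 = -1328/(-82)*125 = -1328*(-1)/82*125 = -16*(-83/82)*125 = (664/41)*125 = 83000/41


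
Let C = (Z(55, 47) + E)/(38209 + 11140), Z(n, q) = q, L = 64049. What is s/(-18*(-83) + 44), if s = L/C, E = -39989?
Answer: -3160754101/61430796 ≈ -51.452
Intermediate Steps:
C = -39942/49349 (C = (47 - 39989)/(38209 + 11140) = -39942/49349 ≈ -0.80938)
s = -3160754101/39942 (s = 64049/(-39942/49349) = 64049*(-49349/39942) = -3160754101/39942 ≈ -79134.)
s/(-18*(-83) + 44) = -3160754101/(39942*(-18*(-83) + 44)) = -3160754101/(39942*(1494 + 44)) = -3160754101/39942/1538 = -3160754101/39942*1/1538 = -3160754101/61430796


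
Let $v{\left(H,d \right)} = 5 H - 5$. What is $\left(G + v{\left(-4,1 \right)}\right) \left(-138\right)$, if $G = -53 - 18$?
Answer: $13248$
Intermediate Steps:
$G = -71$ ($G = -53 - 18 = -71$)
$v{\left(H,d \right)} = -5 + 5 H$
$\left(G + v{\left(-4,1 \right)}\right) \left(-138\right) = \left(-71 + \left(-5 + 5 \left(-4\right)\right)\right) \left(-138\right) = \left(-71 - 25\right) \left(-138\right) = \left(-96\right) \left(-138\right) = 13248$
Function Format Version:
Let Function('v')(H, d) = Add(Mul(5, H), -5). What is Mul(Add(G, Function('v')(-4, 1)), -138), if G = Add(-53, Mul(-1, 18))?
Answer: 13248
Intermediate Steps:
G = -71 (G = Add(-53, -18) = -71)
Function('v')(H, d) = Add(-5, Mul(5, H))
Mul(Add(G, Function('v')(-4, 1)), -138) = Mul(Add(-71, Add(-5, Mul(5, -4))), -138) = Mul(Add(-71, Add(-5, -20)), -138) = Mul(Add(-71, -25), -138) = Mul(-96, -138) = 13248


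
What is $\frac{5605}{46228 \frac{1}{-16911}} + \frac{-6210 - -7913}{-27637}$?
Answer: $- \frac{2619683692019}{1277603236} \approx -2050.5$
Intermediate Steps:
$\frac{5605}{46228 \frac{1}{-16911}} + \frac{-6210 - -7913}{-27637} = \frac{5605}{46228 \left(- \frac{1}{16911}\right)} + \left(-6210 + 7913\right) \left(- \frac{1}{27637}\right) = \frac{5605}{- \frac{46228}{16911}} + 1703 \left(- \frac{1}{27637}\right) = 5605 \left(- \frac{16911}{46228}\right) - \frac{1703}{27637} = - \frac{94786155}{46228} - \frac{1703}{27637} = - \frac{2619683692019}{1277603236}$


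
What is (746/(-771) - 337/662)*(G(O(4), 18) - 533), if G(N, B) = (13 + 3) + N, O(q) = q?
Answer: 128879109/170134 ≈ 757.52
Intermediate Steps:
G(N, B) = 16 + N
(746/(-771) - 337/662)*(G(O(4), 18) - 533) = (746/(-771) - 337/662)*((16 + 4) - 533) = (746*(-1/771) - 337*1/662)*(20 - 533) = (-746/771 - 337/662)*(-513) = -753679/510402*(-513) = 128879109/170134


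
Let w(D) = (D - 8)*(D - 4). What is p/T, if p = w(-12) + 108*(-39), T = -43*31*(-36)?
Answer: -973/11997 ≈ -0.081104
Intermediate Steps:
w(D) = (-8 + D)*(-4 + D)
T = 47988 (T = -1333*(-36) = 47988)
p = -3892 (p = (32 + (-12)**2 - 12*(-12)) + 108*(-39) = (32 + 144 + 144) - 4212 = 320 - 4212 = -3892)
p/T = -3892/47988 = -3892*1/47988 = -973/11997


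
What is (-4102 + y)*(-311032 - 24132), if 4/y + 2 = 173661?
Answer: 238753811961096/173659 ≈ 1.3748e+9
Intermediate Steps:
y = 4/173659 (y = 4/(-2 + 173661) = 4/173659 ≈ 2.3034e-5)
(-4102 + y)*(-311032 - 24132) = (-4102 + 4/173659)*(-311032 - 24132) = -712349214/173659*(-335164) = 238753811961096/173659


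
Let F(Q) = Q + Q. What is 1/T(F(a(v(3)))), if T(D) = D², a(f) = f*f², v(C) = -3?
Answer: 1/2916 ≈ 0.00034294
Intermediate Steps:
a(f) = f³
F(Q) = 2*Q
1/T(F(a(v(3)))) = 1/((2*(-3)³)²) = 1/((2*(-27))²) = 1/((-54)²) = 1/2916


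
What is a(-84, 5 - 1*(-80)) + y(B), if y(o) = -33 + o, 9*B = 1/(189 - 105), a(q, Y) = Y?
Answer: 39313/756 ≈ 52.001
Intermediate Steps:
B = 1/756 (B = 1/(9*(189 - 105)) = (1/9)/84 = (1/9)*(1/84) = 1/756 ≈ 0.0013228)
a(-84, 5 - 1*(-80)) + y(B) = (5 - 1*(-80)) + (-33 + 1/756) = (5 + 80) - 24947/756 = 85 - 24947/756 = 39313/756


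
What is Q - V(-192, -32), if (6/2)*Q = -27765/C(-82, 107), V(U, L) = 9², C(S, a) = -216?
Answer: -2747/72 ≈ -38.153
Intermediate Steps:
V(U, L) = 81
Q = 3085/72 (Q = (-27765/(-216))/3 = (-27765*(-1/216))/3 = (⅓)*(3085/24) = 3085/72 ≈ 42.847)
Q - V(-192, -32) = 3085/72 - 1*81 = 3085/72 - 81 = -2747/72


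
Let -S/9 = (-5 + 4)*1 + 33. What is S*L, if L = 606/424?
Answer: -21816/53 ≈ -411.62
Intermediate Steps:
L = 303/212 (L = 606*(1/424) = 303/212 ≈ 1.4292)
S = -288 (S = -9*((-5 + 4)*1 + 33) = -9*(-1*1 + 33) = -9*(-1 + 33) = -9*32 = -288)
S*L = -288*303/212 = -21816/53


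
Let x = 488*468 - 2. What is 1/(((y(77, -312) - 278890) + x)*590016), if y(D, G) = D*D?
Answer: -1/26302323264 ≈ -3.8019e-11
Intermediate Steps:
y(D, G) = D**2
x = 228382 (x = 228384 - 2 = 228382)
1/(((y(77, -312) - 278890) + x)*590016) = 1/(((77**2 - 278890) + 228382)*590016) = (1/590016)/((5929 - 278890) + 228382) = (1/590016)/(-272961 + 228382) = (1/590016)/(-44579) = -1/44579*1/590016 = -1/26302323264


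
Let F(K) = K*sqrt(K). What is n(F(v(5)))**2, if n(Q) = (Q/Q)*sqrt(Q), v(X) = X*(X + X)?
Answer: 250*sqrt(2) ≈ 353.55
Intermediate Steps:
v(X) = 2*X**2 (v(X) = X*(2*X) = 2*X**2)
F(K) = K**(3/2)
n(Q) = sqrt(Q) (n(Q) = 1*sqrt(Q) = sqrt(Q))
n(F(v(5)))**2 = (sqrt((2*5**2)**(3/2)))**2 = (sqrt((2*25)**(3/2)))**2 = (sqrt(50**(3/2)))**2 = (sqrt(250*sqrt(2)))**2 = (5*2**(3/4)*sqrt(5))**2 = 250*sqrt(2)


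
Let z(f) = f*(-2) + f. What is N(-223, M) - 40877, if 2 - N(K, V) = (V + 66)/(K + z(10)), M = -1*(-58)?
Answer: -9523751/233 ≈ -40874.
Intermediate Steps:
z(f) = -f (z(f) = -2*f + f = -f)
M = 58
N(K, V) = 2 - (66 + V)/(-10 + K) (N(K, V) = 2 - (V + 66)/(K - 1*10) = 2 - (66 + V)/(K - 10) = 2 - (66 + V)/(-10 + K))
N(-223, M) - 40877 = (-86 - 1*58 + 2*(-223))/(-10 - 223) - 40877 = (-86 - 58 - 446)/(-233) - 40877 = -1/233*(-590) - 40877 = 590/233 - 40877 = -9523751/233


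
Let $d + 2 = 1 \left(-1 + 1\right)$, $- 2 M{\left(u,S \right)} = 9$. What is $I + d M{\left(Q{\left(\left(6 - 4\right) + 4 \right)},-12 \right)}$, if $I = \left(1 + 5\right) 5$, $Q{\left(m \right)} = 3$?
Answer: $39$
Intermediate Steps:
$M{\left(u,S \right)} = - \frac{9}{2}$ ($M{\left(u,S \right)} = \left(- \frac{1}{2}\right) 9 = - \frac{9}{2}$)
$I = 30$ ($I = 6 \cdot 5 = 30$)
$d = -2$ ($d = -2 + 1 \left(-1 + 1\right) = -2 + 1 \cdot 0 = -2 + 0 = -2$)
$I + d M{\left(Q{\left(\left(6 - 4\right) + 4 \right)},-12 \right)} = 30 - -9 = 30 + 9 = 39$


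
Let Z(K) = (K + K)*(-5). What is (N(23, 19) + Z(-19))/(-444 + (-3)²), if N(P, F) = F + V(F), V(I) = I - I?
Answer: -209/435 ≈ -0.48046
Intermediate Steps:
V(I) = 0
N(P, F) = F (N(P, F) = F + 0 = F)
Z(K) = -10*K (Z(K) = (2*K)*(-5) = -10*K)
(N(23, 19) + Z(-19))/(-444 + (-3)²) = (19 - 10*(-19))/(-444 + (-3)²) = (19 + 190)/(-444 + 9) = 209/(-435) = 209*(-1/435) = -209/435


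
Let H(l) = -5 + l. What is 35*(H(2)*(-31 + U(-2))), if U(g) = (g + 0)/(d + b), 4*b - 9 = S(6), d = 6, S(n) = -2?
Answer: 101745/31 ≈ 3282.1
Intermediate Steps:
b = 7/4 (b = 9/4 + (1/4)*(-2) = 9/4 - 1/2 = 7/4 ≈ 1.7500)
U(g) = 4*g/31 (U(g) = (g + 0)/(6 + 7/4) = g/(31/4) = g*(4/31) = 4*g/31)
35*(H(2)*(-31 + U(-2))) = 35*((-5 + 2)*(-31 + (4/31)*(-2))) = 35*(-3*(-31 - 8/31)) = 35*(-3*(-969/31)) = 35*(2907/31) = 101745/31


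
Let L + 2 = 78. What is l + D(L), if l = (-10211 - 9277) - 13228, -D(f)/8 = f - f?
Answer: -32716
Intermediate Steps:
L = 76 (L = -2 + 78 = 76)
D(f) = 0 (D(f) = -8*(f - f) = -8*0 = 0)
l = -32716 (l = -19488 - 13228 = -32716)
l + D(L) = -32716 + 0 = -32716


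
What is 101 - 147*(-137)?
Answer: 20240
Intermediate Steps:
101 - 147*(-137) = 101 + 20139 = 20240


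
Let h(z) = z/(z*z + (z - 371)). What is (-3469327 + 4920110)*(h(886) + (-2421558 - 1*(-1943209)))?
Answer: -545129391654404699/785511 ≈ -6.9398e+11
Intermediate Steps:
h(z) = z/(-371 + z + z²) (h(z) = z/(z² + (-371 + z)) = z/(-371 + z + z²))
(-3469327 + 4920110)*(h(886) + (-2421558 - 1*(-1943209))) = (-3469327 + 4920110)*(886/(-371 + 886 + 886²) + (-2421558 - 1*(-1943209))) = 1450783*(886/(-371 + 886 + 784996) + (-2421558 + 1943209)) = 1450783*(886/785511 - 478349) = 1450783*(-375748400453/785511) = -545129391654404699/785511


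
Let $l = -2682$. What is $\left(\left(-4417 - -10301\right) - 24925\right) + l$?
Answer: $-21723$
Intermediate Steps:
$\left(\left(-4417 - -10301\right) - 24925\right) + l = \left(\left(-4417 - -10301\right) - 24925\right) - 2682 = \left(\left(-4417 + 10301\right) - 24925\right) - 2682 = \left(5884 - 24925\right) - 2682 = -19041 - 2682 = -21723$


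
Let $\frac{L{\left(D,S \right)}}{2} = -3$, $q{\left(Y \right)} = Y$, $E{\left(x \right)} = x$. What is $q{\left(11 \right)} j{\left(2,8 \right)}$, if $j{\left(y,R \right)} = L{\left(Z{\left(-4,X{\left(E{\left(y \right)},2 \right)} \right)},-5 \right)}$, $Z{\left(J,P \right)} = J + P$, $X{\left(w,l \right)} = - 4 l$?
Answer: $-66$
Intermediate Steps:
$L{\left(D,S \right)} = -6$ ($L{\left(D,S \right)} = 2 \left(-3\right) = -6$)
$j{\left(y,R \right)} = -6$
$q{\left(11 \right)} j{\left(2,8 \right)} = 11 \left(-6\right) = -66$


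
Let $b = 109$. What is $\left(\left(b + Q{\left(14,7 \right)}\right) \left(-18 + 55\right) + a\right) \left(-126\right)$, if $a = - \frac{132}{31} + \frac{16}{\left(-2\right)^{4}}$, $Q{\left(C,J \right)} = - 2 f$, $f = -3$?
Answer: $- \frac{16607304}{31} \approx -5.3572 \cdot 10^{5}$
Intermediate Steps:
$Q{\left(C,J \right)} = 6$ ($Q{\left(C,J \right)} = \left(-2\right) \left(-3\right) = 6$)
$a = - \frac{101}{31}$ ($a = \left(-132\right) \frac{1}{31} + \frac{16}{16} = - \frac{132}{31} + 16 \cdot \frac{1}{16} = - \frac{132}{31} + 1 = - \frac{101}{31} \approx -3.2581$)
$\left(\left(b + Q{\left(14,7 \right)}\right) \left(-18 + 55\right) + a\right) \left(-126\right) = \left(\left(109 + 6\right) \left(-18 + 55\right) - \frac{101}{31}\right) \left(-126\right) = \left(115 \cdot 37 - \frac{101}{31}\right) \left(-126\right) = \left(4255 - \frac{101}{31}\right) \left(-126\right) = \frac{131804}{31} \left(-126\right) = - \frac{16607304}{31}$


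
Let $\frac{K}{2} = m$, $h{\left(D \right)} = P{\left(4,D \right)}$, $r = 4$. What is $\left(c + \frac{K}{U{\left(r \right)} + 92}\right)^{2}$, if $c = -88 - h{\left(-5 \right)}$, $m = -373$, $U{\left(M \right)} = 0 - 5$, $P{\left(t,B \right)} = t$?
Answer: $\frac{76562500}{7569} \approx 10115.0$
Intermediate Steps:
$h{\left(D \right)} = 4$
$U{\left(M \right)} = -5$
$K = -746$ ($K = 2 \left(-373\right) = -746$)
$c = -92$ ($c = -88 - 4 = -92$)
$\left(c + \frac{K}{U{\left(r \right)} + 92}\right)^{2} = \left(-92 - \frac{746}{-5 + 92}\right)^{2} = \left(-92 - \frac{746}{87}\right)^{2} = \left(- \frac{8750}{87}\right)^{2} = \frac{76562500}{7569}$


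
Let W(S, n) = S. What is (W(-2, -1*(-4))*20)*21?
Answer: -840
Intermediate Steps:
(W(-2, -1*(-4))*20)*21 = -2*20*21 = -40*21 = -840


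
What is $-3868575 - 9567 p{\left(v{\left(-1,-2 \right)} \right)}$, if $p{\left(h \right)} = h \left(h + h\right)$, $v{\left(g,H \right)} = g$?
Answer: $-3887709$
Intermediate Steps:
$p{\left(h \right)} = 2 h^{2}$ ($p{\left(h \right)} = h 2 h = 2 h^{2}$)
$-3868575 - 9567 p{\left(v{\left(-1,-2 \right)} \right)} = -3868575 - 9567 \cdot 2 \left(-1\right)^{2} = -3868575 - 9567 \cdot 2 \cdot 1 = -3868575 - 19134 = -3887709$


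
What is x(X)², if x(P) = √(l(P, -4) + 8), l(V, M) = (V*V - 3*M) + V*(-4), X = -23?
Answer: 641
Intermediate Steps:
l(V, M) = V² - 4*V - 3*M (l(V, M) = (V² - 3*M) - 4*V = V² - 4*V - 3*M)
x(P) = √(20 + P² - 4*P) (x(P) = √((P² - 4*P - 3*(-4)) + 8) = √((P² - 4*P + 12) + 8) = √((12 + P² - 4*P) + 8) = √(20 + P² - 4*P))
x(X)² = (√(20 + (-23)² - 4*(-23)))² = (√(20 + 529 + 92))² = (√641)² = 641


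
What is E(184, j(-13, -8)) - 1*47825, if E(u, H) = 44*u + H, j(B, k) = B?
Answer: -39742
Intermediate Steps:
E(u, H) = H + 44*u
E(184, j(-13, -8)) - 1*47825 = (-13 + 44*184) - 1*47825 = (-13 + 8096) - 47825 = 8083 - 47825 = -39742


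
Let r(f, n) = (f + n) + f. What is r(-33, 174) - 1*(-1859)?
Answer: 1967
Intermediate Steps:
r(f, n) = n + 2*f
r(-33, 174) - 1*(-1859) = (174 + 2*(-33)) - 1*(-1859) = (174 - 66) + 1859 = 108 + 1859 = 1967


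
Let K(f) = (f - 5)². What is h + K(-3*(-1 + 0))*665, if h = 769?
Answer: 3429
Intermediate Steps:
K(f) = (-5 + f)²
h + K(-3*(-1 + 0))*665 = 769 + (-5 - 3*(-1 + 0))²*665 = 769 + (-5 - 3*(-1))²*665 = 769 + (-5 + 3)²*665 = 769 + (-2)²*665 = 769 + 4*665 = 769 + 2660 = 3429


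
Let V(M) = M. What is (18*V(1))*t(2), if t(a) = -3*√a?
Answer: -54*√2 ≈ -76.368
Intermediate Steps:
(18*V(1))*t(2) = (18*1)*(-3*√2) = 18*(-3*√2) = -54*√2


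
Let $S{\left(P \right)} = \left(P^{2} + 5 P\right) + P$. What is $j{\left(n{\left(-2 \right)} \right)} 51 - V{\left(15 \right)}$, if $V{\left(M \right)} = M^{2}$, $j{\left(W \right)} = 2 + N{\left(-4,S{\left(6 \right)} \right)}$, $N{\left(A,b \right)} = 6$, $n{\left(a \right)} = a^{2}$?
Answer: $183$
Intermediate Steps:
$S{\left(P \right)} = P^{2} + 6 P$
$j{\left(W \right)} = 8$ ($j{\left(W \right)} = 2 + 6 = 8$)
$j{\left(n{\left(-2 \right)} \right)} 51 - V{\left(15 \right)} = 8 \cdot 51 - 15^{2} = 408 - 225 = 183$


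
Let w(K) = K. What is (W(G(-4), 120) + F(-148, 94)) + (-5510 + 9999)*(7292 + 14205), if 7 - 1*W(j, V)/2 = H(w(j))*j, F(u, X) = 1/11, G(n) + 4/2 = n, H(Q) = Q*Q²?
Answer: 1061472006/11 ≈ 9.6497e+7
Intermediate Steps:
H(Q) = Q³
G(n) = -2 + n
F(u, X) = 1/11
W(j, V) = 14 - 2*j⁴ (W(j, V) = 14 - 2*j³*j = 14 - 2*j⁴)
(W(G(-4), 120) + F(-148, 94)) + (-5510 + 9999)*(7292 + 14205) = ((14 - 2*(-2 - 4)⁴) + 1/11) + (-5510 + 9999)*(7292 + 14205) = ((14 - 2*(-6)⁴) + 1/11) + 4489*21497 = ((14 - 2*1296) + 1/11) + 96500033 = ((14 - 2592) + 1/11) + 96500033 = (-2578 + 1/11) + 96500033 = -28357/11 + 96500033 = 1061472006/11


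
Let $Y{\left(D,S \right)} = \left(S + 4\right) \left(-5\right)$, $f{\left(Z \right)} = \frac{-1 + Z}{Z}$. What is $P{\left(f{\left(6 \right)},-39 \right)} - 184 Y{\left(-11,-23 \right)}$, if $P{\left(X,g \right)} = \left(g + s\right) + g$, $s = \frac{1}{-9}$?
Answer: $- \frac{158023}{9} \approx -17558.0$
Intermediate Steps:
$f{\left(Z \right)} = \frac{-1 + Z}{Z}$
$Y{\left(D,S \right)} = -20 - 5 S$ ($Y{\left(D,S \right)} = \left(4 + S\right) \left(-5\right) = -20 - 5 S$)
$s = - \frac{1}{9} \approx -0.11111$
$P{\left(X,g \right)} = - \frac{1}{9} + 2 g$ ($P{\left(X,g \right)} = \left(g - \frac{1}{9}\right) + g = \left(- \frac{1}{9} + g\right) + g = - \frac{1}{9} + 2 g$)
$P{\left(f{\left(6 \right)},-39 \right)} - 184 Y{\left(-11,-23 \right)} = \left(- \frac{1}{9} + 2 \left(-39\right)\right) - 184 \left(-20 - -115\right) = \left(- \frac{1}{9} - 78\right) - 184 \left(-20 + 115\right) = - \frac{703}{9} - 17480 = - \frac{158023}{9}$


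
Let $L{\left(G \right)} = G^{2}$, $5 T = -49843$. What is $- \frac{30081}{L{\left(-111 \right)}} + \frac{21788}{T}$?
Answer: $- \frac{25599793}{5532573} \approx -4.6271$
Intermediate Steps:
$T = - \frac{49843}{5}$ ($T = \frac{1}{5} \left(-49843\right) = - \frac{49843}{5} \approx -9968.6$)
$- \frac{30081}{L{\left(-111 \right)}} + \frac{21788}{T} = - \frac{30081}{\left(-111\right)^{2}} + \frac{21788}{- \frac{49843}{5}} = - \frac{30081}{12321} + 21788 \left(- \frac{5}{49843}\right) = \left(-30081\right) \frac{1}{12321} - \frac{108940}{49843} = - \frac{271}{111} - \frac{108940}{49843} = - \frac{25599793}{5532573}$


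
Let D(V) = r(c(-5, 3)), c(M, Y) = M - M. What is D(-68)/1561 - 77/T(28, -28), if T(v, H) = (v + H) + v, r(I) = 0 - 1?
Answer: -17175/6244 ≈ -2.7506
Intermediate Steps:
c(M, Y) = 0
r(I) = -1
T(v, H) = H + 2*v (T(v, H) = (H + v) + v = H + 2*v)
D(V) = -1
D(-68)/1561 - 77/T(28, -28) = -1/1561 - 77/(-28 + 2*28) = -1*1/1561 - 77/(-28 + 56) = -1/1561 - 77/28 = -1/1561 - 77*1/28 = -1/1561 - 11/4 = -17175/6244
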